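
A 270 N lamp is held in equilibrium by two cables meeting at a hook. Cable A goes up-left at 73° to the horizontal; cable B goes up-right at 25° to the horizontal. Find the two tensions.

ΣF_x = 0: −T_A·cos73° + T_B·cos25° = 0 → T_B = 0.322596·T_A.
ΣF_y = 0: T_A·sin73° + T_B·sin25° = 270.
Substitute: T_A·(0.956305 + 0.322596·0.422618) = 270 → T_A = 247.108 ≈ 247.1 N.
Then T_B = 0.322596 × 247.108 = 79.72 N.

T_A = 247.1 N, T_B = 79.72 N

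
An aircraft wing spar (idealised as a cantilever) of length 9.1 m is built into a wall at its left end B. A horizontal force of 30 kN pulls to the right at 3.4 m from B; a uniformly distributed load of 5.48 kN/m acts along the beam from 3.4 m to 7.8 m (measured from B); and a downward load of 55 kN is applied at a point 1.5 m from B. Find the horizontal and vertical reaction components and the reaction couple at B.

Resultant of the distributed load: 5.48 × 4.4 = 24.112 kN at 5.6 m from B.
ΣF_x = 0: B_x + 30 = 0 → B_x = -30.00 kN.
ΣF_y = 0: B_y − 5.48·4.4 − 55 = 0 → B_y = 79.11 kN.
ΣM about B: M_B − (5.48·4.4)·5.6 − 55·1.5 = 0 → M_B = 217.5 kN·m.

B_x = -30.00 kN, B_y = 79.11 kN, M_B = 217.5 kN·m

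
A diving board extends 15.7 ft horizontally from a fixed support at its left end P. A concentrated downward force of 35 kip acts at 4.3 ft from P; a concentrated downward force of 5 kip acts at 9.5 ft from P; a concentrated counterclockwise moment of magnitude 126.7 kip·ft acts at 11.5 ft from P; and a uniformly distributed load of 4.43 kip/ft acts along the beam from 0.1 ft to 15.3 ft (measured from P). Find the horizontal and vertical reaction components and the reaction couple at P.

P_x = 0, P_y = 107.3 kip, M_P = 589.8 kip·ft

Resultant of the distributed load: 4.43 × 15.2 = 67.336 kip at 7.7 ft from P.
ΣF_x = 0: P_x = 0.
ΣF_y = 0: P_y − 35 − 5 − 4.43·15.2 = 0 → P_y = 107.3 kip.
ΣM about P: M_P − 35·4.3 − 5·9.5 + 126.7 − (4.43·15.2)·7.7 = 0 → M_P = 589.8 kip·ft.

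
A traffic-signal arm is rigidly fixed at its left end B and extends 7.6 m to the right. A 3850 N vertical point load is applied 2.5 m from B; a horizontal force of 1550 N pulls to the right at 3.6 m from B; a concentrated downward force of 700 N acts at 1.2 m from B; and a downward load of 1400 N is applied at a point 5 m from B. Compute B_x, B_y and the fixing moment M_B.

B_x = -1550 N, B_y = 5950 N, M_B = 17460 N·m

ΣF_x = 0: B_x + 1550 = 0 → B_x = -1550 N.
ΣF_y = 0: B_y − 3850 − 700 − 1400 = 0 → B_y = 5950 N.
ΣM about B: M_B − 3850·2.5 − 700·1.2 − 1400·5 = 0 → M_B = 17460 N·m.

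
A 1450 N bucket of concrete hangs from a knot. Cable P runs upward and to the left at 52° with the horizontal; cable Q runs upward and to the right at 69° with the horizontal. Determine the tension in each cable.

ΣF_x = 0: −T_P·cos52° + T_Q·cos69° = 0 → T_Q = 1.71796·T_P.
ΣF_y = 0: T_P·sin52° + T_Q·sin69° = 1450.
Substitute: T_P·(0.788011 + 1.71796·0.93358) = 1450 → T_P = 606.222 ≈ 606.2 N.
Then T_Q = 1.71796 × 606.222 = 1041 N.

T_P = 606.2 N, T_Q = 1041 N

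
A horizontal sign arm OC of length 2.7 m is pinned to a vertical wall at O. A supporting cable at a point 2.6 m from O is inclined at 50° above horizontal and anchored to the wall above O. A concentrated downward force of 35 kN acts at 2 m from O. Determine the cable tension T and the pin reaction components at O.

T = 35.15 kN, O_x = 22.59 kN, O_y = 8.077 kN

ΣM about O: T·sin50°·2.6 − 35·2 = 0 → T = 70/(2.6·0.766044) = 35.1456 ≈ 35.15 kN.
ΣF_x = 0: O_x − T·cos50° = 0 → O_x = 35.1456 × 0.642788 = 22.59 kN.
ΣF_y = 0: O_y + T·sin50° − 35 = 0 → O_y = 35 − 35.1456 × 0.766044 = 8.077 kN.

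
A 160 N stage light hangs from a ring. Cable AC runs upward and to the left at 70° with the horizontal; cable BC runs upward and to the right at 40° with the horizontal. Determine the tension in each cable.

T_AC = 130.4 N, T_BC = 58.24 N

ΣF_x = 0: −T_AC·cos70° + T_BC·cos40° = 0 → T_BC = 0.446476·T_AC.
ΣF_y = 0: T_AC·sin70° + T_BC·sin40° = 160.
Substitute: T_AC·(0.939693 + 0.446476·0.642788) = 160 → T_AC = 130.433 ≈ 130.4 N.
Then T_BC = 0.446476 × 130.433 = 58.24 N.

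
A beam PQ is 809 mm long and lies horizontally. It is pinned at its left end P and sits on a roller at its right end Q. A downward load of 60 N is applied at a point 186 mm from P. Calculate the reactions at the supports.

P_x = 0, P_y = 46.21 N, Q_y = 13.79 N

Taking moments about P: Q_y·809 − 60·186 = 0 → Q_y = 11160/809 = 13.7948 ≈ 13.79 N.
ΣF_y = 0: P_y + 13.7948 − 60 = 0 → P_y = 46.21 N.
ΣF_x = 0: no horizontal applied forces, so P_x = 0.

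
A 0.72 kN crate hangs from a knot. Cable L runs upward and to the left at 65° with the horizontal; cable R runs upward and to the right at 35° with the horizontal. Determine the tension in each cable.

ΣF_x = 0: −T_L·cos65° + T_R·cos35° = 0 → T_R = 0.515922·T_L.
ΣF_y = 0: T_L·sin65° + T_R·sin35° = 0.72.
Substitute: T_L·(0.906308 + 0.515922·0.573576) = 0.72 → T_L = 0.598888 ≈ 0.5989 kN.
Then T_R = 0.515922 × 0.598888 = 0.3090 kN.

T_L = 0.5989 kN, T_R = 0.3090 kN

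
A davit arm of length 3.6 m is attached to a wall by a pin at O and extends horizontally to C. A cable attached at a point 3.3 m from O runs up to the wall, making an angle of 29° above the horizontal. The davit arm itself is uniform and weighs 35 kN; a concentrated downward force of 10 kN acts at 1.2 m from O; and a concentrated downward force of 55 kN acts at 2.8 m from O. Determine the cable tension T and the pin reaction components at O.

T = 143.1 kN, O_x = 125.2 kN, O_y = 30.61 kN

ΣM about O: T·sin29°·3.3 − 35·1.8 − 10·1.2 − 55·2.8 = 0 → T = 229/(3.3·0.48481) = 143.136 ≈ 143.1 kN.
ΣF_x = 0: O_x − T·cos29° = 0 → O_x = 143.136 × 0.87462 = 125.2 kN.
ΣF_y = 0: O_y + T·sin29° − 35 − 10 − 55 = 0 → O_y = 100 − 143.136 × 0.48481 = 30.61 kN.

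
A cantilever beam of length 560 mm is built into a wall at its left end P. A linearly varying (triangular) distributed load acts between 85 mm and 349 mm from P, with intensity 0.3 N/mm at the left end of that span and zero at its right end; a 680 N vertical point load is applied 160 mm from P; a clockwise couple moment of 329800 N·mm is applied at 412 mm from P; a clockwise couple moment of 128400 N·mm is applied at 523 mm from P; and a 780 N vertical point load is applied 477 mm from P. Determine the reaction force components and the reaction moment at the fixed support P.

P_x = 0, P_y = 1500 N, M_P = 945900 N·mm

Resultant of the triangular load: ½ × 0.3 × 264 = 39.6 N, acting at 173 mm from P (one-third of the span from the peak).
ΣF_x = 0: P_x = 0.
ΣF_y = 0: P_y − ½·0.3·264 − 680 − 780 = 0 → P_y = 1500 N.
ΣM about P: M_P − (½·0.3·264)·173 − 680·160 − 329800 − 128400 − 780·477 = 0 → M_P = 945900 N·mm.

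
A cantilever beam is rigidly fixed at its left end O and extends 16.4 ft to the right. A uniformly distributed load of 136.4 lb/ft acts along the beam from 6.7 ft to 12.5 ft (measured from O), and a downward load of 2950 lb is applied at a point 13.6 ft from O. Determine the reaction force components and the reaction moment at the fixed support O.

Resultant of the distributed load: 136.4 × 5.8 = 791.12 lb at 9.6 ft from O.
ΣF_x = 0: O_x = 0.
ΣF_y = 0: O_y − 136.4·5.8 − 2950 = 0 → O_y = 3741 lb.
ΣM about O: M_O − (136.4·5.8)·9.6 − 2950·13.6 = 0 → M_O = 47710 lb·ft.

O_x = 0, O_y = 3741 lb, M_O = 47710 lb·ft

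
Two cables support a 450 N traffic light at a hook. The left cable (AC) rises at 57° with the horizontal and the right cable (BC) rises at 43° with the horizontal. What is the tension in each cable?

T_AC = 334.2 N, T_BC = 248.9 N

ΣF_x = 0: −T_AC·cos57° + T_BC·cos43° = 0 → T_BC = 0.7447·T_AC.
ΣF_y = 0: T_AC·sin57° + T_BC·sin43° = 450.
Substitute: T_AC·(0.838671 + 0.7447·0.681998) = 450 → T_AC = 334.186 ≈ 334.2 N.
Then T_BC = 0.7447 × 334.186 = 248.9 N.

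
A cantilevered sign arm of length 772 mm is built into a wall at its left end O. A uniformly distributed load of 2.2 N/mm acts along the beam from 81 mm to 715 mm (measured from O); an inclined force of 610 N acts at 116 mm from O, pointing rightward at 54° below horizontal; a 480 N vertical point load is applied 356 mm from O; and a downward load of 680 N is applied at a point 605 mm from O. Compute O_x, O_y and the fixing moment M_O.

Resultant of the distributed load: 2.2 × 634 = 1394.8 N at 398 mm from O.
ΣF_x = 0: O_x + 610·cos54° = 0 → O_x = -358.5 N.
ΣF_y = 0: O_y − 2.2·634 − 610·sin54° − 480 − 680 = 0 → O_y = 3048 N.
ΣM about O: M_O − (2.2·634)·398 − 610·sin54°·116 − 480·356 − 680·605 = 0 → M_O = 1195000 N·mm.

O_x = -358.5 N, O_y = 3048 N, M_O = 1195000 N·mm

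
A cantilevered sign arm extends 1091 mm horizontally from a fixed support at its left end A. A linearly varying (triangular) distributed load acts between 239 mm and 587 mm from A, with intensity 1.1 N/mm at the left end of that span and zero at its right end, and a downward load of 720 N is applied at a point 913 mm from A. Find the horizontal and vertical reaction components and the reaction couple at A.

A_x = 0, A_y = 911.4 N, M_A = 725300 N·mm

Resultant of the triangular load: ½ × 1.1 × 348 = 191.4 N, acting at 355 mm from A (one-third of the span from the peak).
ΣF_x = 0: A_x = 0.
ΣF_y = 0: A_y − ½·1.1·348 − 720 = 0 → A_y = 911.4 N.
ΣM about A: M_A − (½·1.1·348)·355 − 720·913 = 0 → M_A = 725300 N·mm.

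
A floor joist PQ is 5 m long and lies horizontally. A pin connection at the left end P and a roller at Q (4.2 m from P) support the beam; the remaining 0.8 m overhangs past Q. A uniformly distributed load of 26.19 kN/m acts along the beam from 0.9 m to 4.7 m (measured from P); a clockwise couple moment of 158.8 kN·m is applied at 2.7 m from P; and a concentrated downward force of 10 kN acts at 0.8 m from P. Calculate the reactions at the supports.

P_x = 0, P_y = 3.460 kN, Q_y = 106.1 kN

Resultant of the distributed load: 26.19 × 3.8 = 99.522 kN at 2.8 m from P.
Taking moments about P: Q_y·4.2 − (26.19·3.8)·2.8 − 158.8 − 10·0.8 = 0 → Q_y = 445.4616/4.2 = 106.062 ≈ 106.1 kN.
ΣF_y = 0: P_y + 106.062 − 26.19·3.8 − 10 = 0 → P_y = 3.460 kN.
ΣF_x = 0: no horizontal applied forces, so P_x = 0.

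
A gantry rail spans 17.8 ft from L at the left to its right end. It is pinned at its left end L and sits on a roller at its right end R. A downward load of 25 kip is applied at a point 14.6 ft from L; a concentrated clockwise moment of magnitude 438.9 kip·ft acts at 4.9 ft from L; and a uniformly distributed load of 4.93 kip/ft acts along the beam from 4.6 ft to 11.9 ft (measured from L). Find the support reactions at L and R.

L_x = 0, L_y = -0.8542 kip, R_y = 61.84 kip

Resultant of the distributed load: 4.93 × 7.3 = 35.989 kip at 8.25 ft from L.
Taking moments about L: R_y·17.8 − 25·14.6 − 438.9 − (4.93·7.3)·8.25 = 0 → R_y = 1100.80925/17.8 = 61.8432 ≈ 61.84 kip.
ΣF_y = 0: L_y + 61.8432 − 25 − 4.93·7.3 = 0 → L_y = -0.8542 kip.
ΣF_x = 0: no horizontal applied forces, so L_x = 0.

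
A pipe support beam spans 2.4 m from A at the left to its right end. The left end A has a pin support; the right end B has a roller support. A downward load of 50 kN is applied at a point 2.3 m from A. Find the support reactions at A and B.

A_x = 0, A_y = 2.083 kN, B_y = 47.92 kN

ΣM about A: B_y·2.4 − 50·2.3 = 0 → B_y = 115/2.4 = 47.9167 ≈ 47.92 kN.
ΣF_y = 0: A_y + 47.9167 − 50 = 0 → A_y = 2.083 kN.
ΣF_x = 0: no horizontal applied forces, so A_x = 0.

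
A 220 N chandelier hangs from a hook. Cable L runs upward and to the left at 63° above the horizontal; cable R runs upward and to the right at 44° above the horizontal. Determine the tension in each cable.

T_L = 165.5 N, T_R = 104.4 N

ΣF_x = 0: −T_L·cos63° + T_R·cos44° = 0 → T_R = 0.631121·T_L.
ΣF_y = 0: T_L·sin63° + T_R·sin44° = 220.
Substitute: T_L·(0.891007 + 0.631121·0.694658) = 220 → T_L = 165.486 ≈ 165.5 N.
Then T_R = 0.631121 × 165.486 = 104.4 N.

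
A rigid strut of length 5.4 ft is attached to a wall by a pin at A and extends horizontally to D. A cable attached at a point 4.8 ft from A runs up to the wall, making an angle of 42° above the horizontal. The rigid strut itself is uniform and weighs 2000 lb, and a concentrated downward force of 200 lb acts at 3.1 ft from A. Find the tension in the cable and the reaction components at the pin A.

ΣM about A: T·sin42°·4.8 − 2000·2.7 − 200·3.1 = 0 → T = 6020/(4.8·0.669131) = 1874.32 ≈ 1874 lb.
ΣF_x = 0: A_x − T·cos42° = 0 → A_x = 1874.32 × 0.743145 = 1393 lb.
ΣF_y = 0: A_y + T·sin42° − 2000 − 200 = 0 → A_y = 2200 − 1874.32 × 0.669131 = 945.8 lb.

T = 1874 lb, A_x = 1393 lb, A_y = 945.8 lb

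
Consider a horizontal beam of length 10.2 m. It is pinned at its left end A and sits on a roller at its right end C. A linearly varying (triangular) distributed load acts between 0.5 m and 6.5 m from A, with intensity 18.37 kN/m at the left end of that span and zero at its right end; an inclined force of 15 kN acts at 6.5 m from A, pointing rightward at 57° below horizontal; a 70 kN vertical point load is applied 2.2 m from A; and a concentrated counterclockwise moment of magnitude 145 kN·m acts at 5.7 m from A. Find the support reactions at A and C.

Resultant of the triangular load: ½ × 18.37 × 6 = 55.11 kN, acting at 2.5 m from A (one-third of the span from the peak).
ΣM about A: C_y·10.2 − (½·18.37·6)·2.5 − 15·sin57°·6.5 − 70·2.2 + 145 = 0 → C_y = 228.545/10.2 = 22.4064 ≈ 22.41 kN.
ΣF_y = 0: A_y + 22.4064 − ½·18.37·6 − 15·sin57° − 70 = 0 → A_y = 115.3 kN.
ΣF_x = 0: A_x + 15·cos57° = 0 → A_x = -8.170 kN.

A_x = -8.170 kN, A_y = 115.3 kN, C_y = 22.41 kN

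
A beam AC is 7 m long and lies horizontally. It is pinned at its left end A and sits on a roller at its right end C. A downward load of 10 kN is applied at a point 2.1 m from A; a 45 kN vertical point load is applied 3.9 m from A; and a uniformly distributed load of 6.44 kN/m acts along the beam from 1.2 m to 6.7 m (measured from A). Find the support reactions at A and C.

Resultant of the distributed load: 6.44 × 5.5 = 35.42 kN at 3.95 m from A.
Taking moments about A: C_y·7 − 10·2.1 − 45·3.9 − (6.44·5.5)·3.95 = 0 → C_y = 336.409/7 = 48.0584 ≈ 48.06 kN.
ΣF_y = 0: A_y + 48.0584 − 10 − 45 − 6.44·5.5 = 0 → A_y = 42.36 kN.
ΣF_x = 0: no horizontal applied forces, so A_x = 0.

A_x = 0, A_y = 42.36 kN, C_y = 48.06 kN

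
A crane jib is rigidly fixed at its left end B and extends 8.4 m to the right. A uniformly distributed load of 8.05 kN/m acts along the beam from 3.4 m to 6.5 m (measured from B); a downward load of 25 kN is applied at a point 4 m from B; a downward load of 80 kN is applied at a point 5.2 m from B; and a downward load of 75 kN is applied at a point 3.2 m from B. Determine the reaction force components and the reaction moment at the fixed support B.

Resultant of the distributed load: 8.05 × 3.1 = 24.955 kN at 4.95 m from B.
ΣF_x = 0: B_x = 0.
ΣF_y = 0: B_y − 8.05·3.1 − 25 − 80 − 75 = 0 → B_y = 205.0 kN.
ΣM about B: M_B − (8.05·3.1)·4.95 − 25·4 − 80·5.2 − 75·3.2 = 0 → M_B = 879.5 kN·m.

B_x = 0, B_y = 205.0 kN, M_B = 879.5 kN·m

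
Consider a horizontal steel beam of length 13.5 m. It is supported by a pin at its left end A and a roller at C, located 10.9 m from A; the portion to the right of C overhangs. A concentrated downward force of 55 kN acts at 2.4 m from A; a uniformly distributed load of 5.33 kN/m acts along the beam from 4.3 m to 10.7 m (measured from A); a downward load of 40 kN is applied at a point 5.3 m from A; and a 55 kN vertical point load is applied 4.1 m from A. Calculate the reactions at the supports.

A_x = 0, A_y = 108.4 kN, C_y = 75.72 kN

Resultant of the distributed load: 5.33 × 6.4 = 34.112 kN at 7.5 m from A.
Taking moments about A: C_y·10.9 − 55·2.4 − (5.33·6.4)·7.5 − 40·5.3 − 55·4.1 = 0 → C_y = 825.34/10.9 = 75.7193 ≈ 75.72 kN.
ΣF_y = 0: A_y + 75.7193 − 55 − 5.33·6.4 − 40 − 55 = 0 → A_y = 108.4 kN.
ΣF_x = 0: no horizontal applied forces, so A_x = 0.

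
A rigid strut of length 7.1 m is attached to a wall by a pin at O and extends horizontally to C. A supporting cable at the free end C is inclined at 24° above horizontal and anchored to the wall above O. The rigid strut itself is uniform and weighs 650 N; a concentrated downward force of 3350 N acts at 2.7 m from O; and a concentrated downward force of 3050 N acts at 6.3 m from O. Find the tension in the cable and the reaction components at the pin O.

ΣM about O: T·sin24°·7.1 − 650·3.55 − 3350·2.7 − 3050·6.3 = 0 → T = 30567.5/(7.1·0.406737) = 10584.9 ≈ 10580 N.
ΣF_x = 0: O_x − T·cos24° = 0 → O_x = 10584.9 × 0.913545 = 9670 N.
ΣF_y = 0: O_y + T·sin24° − 650 − 3350 − 3050 = 0 → O_y = 7050 − 10584.9 × 0.406737 = 2745 N.

T = 10580 N, O_x = 9670 N, O_y = 2745 N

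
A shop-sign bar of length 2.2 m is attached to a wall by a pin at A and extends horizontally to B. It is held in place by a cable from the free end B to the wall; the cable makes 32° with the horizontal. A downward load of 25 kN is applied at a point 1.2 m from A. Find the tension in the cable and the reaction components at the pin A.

T = 25.73 kN, A_x = 21.82 kN, A_y = 11.36 kN

ΣM about A: T·sin32°·2.2 − 25·1.2 = 0 → T = 30/(2.2·0.529919) = 25.7329 ≈ 25.73 kN.
ΣF_x = 0: A_x − T·cos32° = 0 → A_x = 25.7329 × 0.848048 = 21.82 kN.
ΣF_y = 0: A_y + T·sin32° − 25 = 0 → A_y = 25 − 25.7329 × 0.529919 = 11.36 kN.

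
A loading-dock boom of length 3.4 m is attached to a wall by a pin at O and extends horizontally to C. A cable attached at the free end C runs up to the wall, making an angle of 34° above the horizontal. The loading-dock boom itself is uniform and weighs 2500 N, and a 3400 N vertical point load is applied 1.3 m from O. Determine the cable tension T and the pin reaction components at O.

T = 4560 N, O_x = 3781 N, O_y = 3350 N

ΣM about O: T·sin34°·3.4 − 2500·1.7 − 3400·1.3 = 0 → T = 8670/(3.4·0.559193) = 4560.14 ≈ 4560 N.
ΣF_x = 0: O_x − T·cos34° = 0 → O_x = 4560.14 × 0.829038 = 3781 N.
ΣF_y = 0: O_y + T·sin34° − 2500 − 3400 = 0 → O_y = 5900 − 4560.14 × 0.559193 = 3350 N.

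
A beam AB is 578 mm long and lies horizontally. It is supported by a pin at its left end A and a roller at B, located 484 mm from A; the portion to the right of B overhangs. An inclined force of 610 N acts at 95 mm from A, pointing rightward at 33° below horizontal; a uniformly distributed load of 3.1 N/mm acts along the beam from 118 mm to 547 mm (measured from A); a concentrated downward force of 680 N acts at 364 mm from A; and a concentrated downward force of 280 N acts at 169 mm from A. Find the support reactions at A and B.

A_x = -511.6 N, A_y = 1034 N, B_y = 1588 N

Resultant of the distributed load: 3.1 × 429 = 1329.9 N at 332.5 mm from A.
Taking moments about A: B_y·484 − 610·sin33°·95 − (3.1·429)·332.5 − 680·364 − 280·169 = 0 → B_y = 768594/484 = 1588 N.
ΣF_y = 0: A_y + 1588 − 610·sin33° − 3.1·429 − 680 − 280 = 0 → A_y = 1034 N.
ΣF_x = 0: A_x + 610·cos33° = 0 → A_x = -511.6 N.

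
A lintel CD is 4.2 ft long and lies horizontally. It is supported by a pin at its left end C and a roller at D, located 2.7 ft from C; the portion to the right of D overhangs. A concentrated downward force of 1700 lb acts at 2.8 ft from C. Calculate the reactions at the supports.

Moments about C: D_y·2.7 − 1700·2.8 = 0 → D_y = 4760/2.7 = 1762.96 ≈ 1763 lb.
ΣF_y = 0: C_y + 1762.96 − 1700 = 0 → C_y = -62.96 lb.
ΣF_x = 0: no horizontal applied forces, so C_x = 0.

C_x = 0, C_y = -62.96 lb, D_y = 1763 lb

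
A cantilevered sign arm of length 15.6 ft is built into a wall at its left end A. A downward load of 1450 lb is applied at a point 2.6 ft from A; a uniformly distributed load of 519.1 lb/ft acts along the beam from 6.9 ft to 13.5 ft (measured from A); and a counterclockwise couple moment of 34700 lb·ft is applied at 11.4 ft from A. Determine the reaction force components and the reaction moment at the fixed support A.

A_x = 0, A_y = 4876 lb, M_A = 4016 lb·ft

Resultant of the distributed load: 519.1 × 6.6 = 3426.06 lb at 10.2 ft from A.
ΣF_x = 0: A_x = 0.
ΣF_y = 0: A_y − 1450 − 519.1·6.6 = 0 → A_y = 4876 lb.
ΣM about A: M_A − 1450·2.6 − (519.1·6.6)·10.2 + 34700 = 0 → M_A = 4016 lb·ft.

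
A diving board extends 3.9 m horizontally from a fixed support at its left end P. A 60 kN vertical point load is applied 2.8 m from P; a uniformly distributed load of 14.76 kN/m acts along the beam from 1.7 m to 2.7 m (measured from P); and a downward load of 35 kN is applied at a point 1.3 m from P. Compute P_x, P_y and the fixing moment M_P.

Resultant of the distributed load: 14.76 × 1 = 14.76 kN at 2.2 m from P.
ΣF_x = 0: P_x = 0.
ΣF_y = 0: P_y − 60 − 14.76·1 − 35 = 0 → P_y = 109.8 kN.
ΣM about P: M_P − 60·2.8 − (14.76·1)·2.2 − 35·1.3 = 0 → M_P = 246.0 kN·m.

P_x = 0, P_y = 109.8 kN, M_P = 246.0 kN·m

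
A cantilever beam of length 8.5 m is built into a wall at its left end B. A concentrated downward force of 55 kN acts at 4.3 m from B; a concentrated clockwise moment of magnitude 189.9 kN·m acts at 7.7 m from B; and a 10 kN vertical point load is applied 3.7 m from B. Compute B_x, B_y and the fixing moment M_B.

B_x = 0, B_y = 65.00 kN, M_B = 463.4 kN·m

ΣF_x = 0: B_x = 0.
ΣF_y = 0: B_y − 55 − 10 = 0 → B_y = 65.00 kN.
ΣM about B: M_B − 55·4.3 − 189.9 − 10·3.7 = 0 → M_B = 463.4 kN·m.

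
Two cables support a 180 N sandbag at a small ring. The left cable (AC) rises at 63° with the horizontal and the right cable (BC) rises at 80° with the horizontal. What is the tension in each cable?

T_AC = 51.94 N, T_BC = 135.8 N

ΣF_x = 0: −T_AC·cos63° + T_BC·cos80° = 0 → T_BC = 2.61443·T_AC.
ΣF_y = 0: T_AC·sin63° + T_BC·sin80° = 180.
Substitute: T_AC·(0.891007 + 2.61443·0.984808) = 180 → T_AC = 51.9373 ≈ 51.94 N.
Then T_BC = 2.61443 × 51.9373 = 135.8 N.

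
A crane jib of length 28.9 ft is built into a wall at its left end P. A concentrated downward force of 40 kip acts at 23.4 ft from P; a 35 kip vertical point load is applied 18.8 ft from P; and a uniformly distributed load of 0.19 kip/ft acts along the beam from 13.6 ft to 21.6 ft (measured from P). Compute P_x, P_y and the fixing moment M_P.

P_x = 0, P_y = 76.52 kip, M_P = 1621 kip·ft

Resultant of the distributed load: 0.19 × 8 = 1.52 kip at 17.6 ft from P.
ΣF_x = 0: P_x = 0.
ΣF_y = 0: P_y − 40 − 35 − 0.19·8 = 0 → P_y = 76.52 kip.
ΣM about P: M_P − 40·23.4 − 35·18.8 − (0.19·8)·17.6 = 0 → M_P = 1621 kip·ft.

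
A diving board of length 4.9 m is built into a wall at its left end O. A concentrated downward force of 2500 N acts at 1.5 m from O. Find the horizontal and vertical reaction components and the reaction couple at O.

O_x = 0, O_y = 2500 N, M_O = 3750 N·m

ΣF_x = 0: O_x = 0.
ΣF_y = 0: O_y − 2500 = 0 → O_y = 2500 N.
ΣM about O: M_O − 2500·1.5 = 0 → M_O = 3750 N·m.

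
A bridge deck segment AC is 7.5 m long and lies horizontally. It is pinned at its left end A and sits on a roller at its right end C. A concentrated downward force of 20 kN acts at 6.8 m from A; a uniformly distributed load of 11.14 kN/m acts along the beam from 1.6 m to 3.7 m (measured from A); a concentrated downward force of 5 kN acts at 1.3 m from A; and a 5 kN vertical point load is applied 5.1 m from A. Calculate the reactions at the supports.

A_x = 0, A_y = 22.73 kN, C_y = 30.67 kN

Resultant of the distributed load: 11.14 × 2.1 = 23.394 kN at 2.65 m from A.
Moments about A: C_y·7.5 − 20·6.8 − (11.14·2.1)·2.65 − 5·1.3 − 5·5.1 = 0 → C_y = 229.9941/7.5 = 30.6659 ≈ 30.67 kN.
ΣF_y = 0: A_y + 30.6659 − 20 − 11.14·2.1 − 5 − 5 = 0 → A_y = 22.73 kN.
ΣF_x = 0: no horizontal applied forces, so A_x = 0.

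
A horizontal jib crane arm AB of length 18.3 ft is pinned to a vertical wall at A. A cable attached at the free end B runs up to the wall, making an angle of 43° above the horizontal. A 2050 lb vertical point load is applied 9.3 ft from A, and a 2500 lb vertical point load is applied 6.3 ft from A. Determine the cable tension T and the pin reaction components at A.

T = 2790 lb, A_x = 2040 lb, A_y = 2648 lb

ΣM about A: T·sin43°·18.3 − 2050·9.3 − 2500·6.3 = 0 → T = 34815/(18.3·0.681998) = 2789.54 ≈ 2790 lb.
ΣF_x = 0: A_x − T·cos43° = 0 → A_x = 2789.54 × 0.731354 = 2040 lb.
ΣF_y = 0: A_y + T·sin43° − 2050 − 2500 = 0 → A_y = 4550 − 2789.54 × 0.681998 = 2648 lb.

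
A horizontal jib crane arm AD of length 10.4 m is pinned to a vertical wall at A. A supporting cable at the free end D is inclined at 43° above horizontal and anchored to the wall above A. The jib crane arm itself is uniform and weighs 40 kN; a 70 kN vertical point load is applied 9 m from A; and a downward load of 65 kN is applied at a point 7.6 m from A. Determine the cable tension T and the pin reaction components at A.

T = 187.8 kN, A_x = 137.3 kN, A_y = 46.92 kN

ΣM about A: T·sin43°·10.4 − 40·5.2 − 70·9 − 65·7.6 = 0 → T = 1332/(10.4·0.681998) = 187.797 ≈ 187.8 kN.
ΣF_x = 0: A_x − T·cos43° = 0 → A_x = 187.797 × 0.731354 = 137.3 kN.
ΣF_y = 0: A_y + T·sin43° − 40 − 70 − 65 = 0 → A_y = 175 − 187.797 × 0.681998 = 46.92 kN.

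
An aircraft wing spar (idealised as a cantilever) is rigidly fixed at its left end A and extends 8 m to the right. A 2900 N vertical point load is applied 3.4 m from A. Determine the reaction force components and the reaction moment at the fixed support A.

A_x = 0, A_y = 2900 N, M_A = 9860 N·m

ΣF_x = 0: A_x = 0.
ΣF_y = 0: A_y − 2900 = 0 → A_y = 2900 N.
ΣM about A: M_A − 2900·3.4 = 0 → M_A = 9860 N·m.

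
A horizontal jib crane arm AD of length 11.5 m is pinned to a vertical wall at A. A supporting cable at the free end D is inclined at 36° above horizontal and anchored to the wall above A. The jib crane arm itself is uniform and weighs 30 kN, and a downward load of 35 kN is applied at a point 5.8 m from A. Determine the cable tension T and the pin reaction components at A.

T = 55.55 kN, A_x = 44.94 kN, A_y = 32.35 kN

ΣM about A: T·sin36°·11.5 − 30·5.75 − 35·5.8 = 0 → T = 375.5/(11.5·0.587785) = 55.5512 ≈ 55.55 kN.
ΣF_x = 0: A_x − T·cos36° = 0 → A_x = 55.5512 × 0.809017 = 44.94 kN.
ΣF_y = 0: A_y + T·sin36° − 30 − 35 = 0 → A_y = 65 − 55.5512 × 0.587785 = 32.35 kN.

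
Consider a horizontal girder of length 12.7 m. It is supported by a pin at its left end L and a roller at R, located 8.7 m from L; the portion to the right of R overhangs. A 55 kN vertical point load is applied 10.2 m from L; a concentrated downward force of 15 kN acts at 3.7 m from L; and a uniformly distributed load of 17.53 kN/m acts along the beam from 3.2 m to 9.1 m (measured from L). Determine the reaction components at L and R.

L_x = 0, L_y = 29.45 kN, R_y = 144.0 kN

Resultant of the distributed load: 17.53 × 5.9 = 103.427 kN at 6.15 m from L.
ΣM about L: R_y·8.7 − 55·10.2 − 15·3.7 − (17.53·5.9)·6.15 = 0 → R_y = 1252.57605/8.7 = 143.974 ≈ 144.0 kN.
ΣF_y = 0: L_y + 143.974 − 55 − 15 − 17.53·5.9 = 0 → L_y = 29.45 kN.
ΣF_x = 0: no horizontal applied forces, so L_x = 0.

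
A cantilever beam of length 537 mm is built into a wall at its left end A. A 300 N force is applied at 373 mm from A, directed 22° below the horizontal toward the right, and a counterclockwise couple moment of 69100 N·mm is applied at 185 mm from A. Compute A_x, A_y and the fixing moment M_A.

ΣF_x = 0: A_x + 300·cos22° = 0 → A_x = -278.2 N.
ΣF_y = 0: A_y − 300·sin22° = 0 → A_y = 112.4 N.
ΣM about A: M_A − 300·sin22°·373 + 69100 = 0 → M_A = -27180 N·mm.

A_x = -278.2 N, A_y = 112.4 N, M_A = -27180 N·mm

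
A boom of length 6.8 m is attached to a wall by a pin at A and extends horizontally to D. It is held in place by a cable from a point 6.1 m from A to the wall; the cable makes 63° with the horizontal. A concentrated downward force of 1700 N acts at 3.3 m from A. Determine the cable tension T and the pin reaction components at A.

ΣM about A: T·sin63°·6.1 − 1700·3.3 = 0 → T = 5610/(6.1·0.891007) = 1032.17 ≈ 1032 N.
ΣF_x = 0: A_x − T·cos63° = 0 → A_x = 1032.17 × 0.45399 = 468.6 N.
ΣF_y = 0: A_y + T·sin63° − 1700 = 0 → A_y = 1700 − 1032.17 × 0.891007 = 780.3 N.

T = 1032 N, A_x = 468.6 N, A_y = 780.3 N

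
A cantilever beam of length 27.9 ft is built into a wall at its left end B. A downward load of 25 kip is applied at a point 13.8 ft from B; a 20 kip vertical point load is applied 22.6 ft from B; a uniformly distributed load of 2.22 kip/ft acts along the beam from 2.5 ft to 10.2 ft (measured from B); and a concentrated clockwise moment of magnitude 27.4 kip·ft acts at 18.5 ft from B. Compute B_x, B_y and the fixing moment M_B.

B_x = 0, B_y = 62.09 kip, M_B = 932.9 kip·ft

Resultant of the distributed load: 2.22 × 7.7 = 17.094 kip at 6.35 ft from B.
ΣF_x = 0: B_x = 0.
ΣF_y = 0: B_y − 25 − 20 − 2.22·7.7 = 0 → B_y = 62.09 kip.
ΣM about B: M_B − 25·13.8 − 20·22.6 − (2.22·7.7)·6.35 − 27.4 = 0 → M_B = 932.9 kip·ft.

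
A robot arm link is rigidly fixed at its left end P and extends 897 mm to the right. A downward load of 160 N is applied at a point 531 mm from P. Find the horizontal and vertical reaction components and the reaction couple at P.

P_x = 0, P_y = 160.0 N, M_P = 84960 N·mm

ΣF_x = 0: P_x = 0.
ΣF_y = 0: P_y − 160 = 0 → P_y = 160.0 N.
ΣM about P: M_P − 160·531 = 0 → M_P = 84960 N·mm.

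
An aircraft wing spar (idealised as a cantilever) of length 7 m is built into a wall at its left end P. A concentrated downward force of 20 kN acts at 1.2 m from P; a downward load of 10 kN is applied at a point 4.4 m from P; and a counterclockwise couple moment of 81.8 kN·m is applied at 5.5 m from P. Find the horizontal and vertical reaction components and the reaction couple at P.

P_x = 0, P_y = 30.00 kN, M_P = -13.80 kN·m

ΣF_x = 0: P_x = 0.
ΣF_y = 0: P_y − 20 − 10 = 0 → P_y = 30.00 kN.
ΣM about P: M_P − 20·1.2 − 10·4.4 + 81.8 = 0 → M_P = -13.80 kN·m.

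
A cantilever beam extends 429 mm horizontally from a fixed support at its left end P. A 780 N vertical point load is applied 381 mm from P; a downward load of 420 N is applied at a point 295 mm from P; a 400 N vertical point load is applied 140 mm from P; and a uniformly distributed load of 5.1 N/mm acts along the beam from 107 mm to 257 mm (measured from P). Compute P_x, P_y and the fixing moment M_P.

Resultant of the distributed load: 5.1 × 150 = 765 N at 182 mm from P.
ΣF_x = 0: P_x = 0.
ΣF_y = 0: P_y − 780 − 420 − 400 − 5.1·150 = 0 → P_y = 2365 N.
ΣM about P: M_P − 780·381 − 420·295 − 400·140 − (5.1·150)·182 = 0 → M_P = 616300 N·mm.

P_x = 0, P_y = 2365 N, M_P = 616300 N·mm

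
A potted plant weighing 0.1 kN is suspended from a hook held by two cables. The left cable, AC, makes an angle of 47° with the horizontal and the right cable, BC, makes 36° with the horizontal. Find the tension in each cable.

T_AC = 0.08151 kN, T_BC = 0.06871 kN

ΣF_x = 0: −T_AC·cos47° + T_BC·cos36° = 0 → T_BC = 0.842996·T_AC.
ΣF_y = 0: T_AC·sin47° + T_BC·sin36° = 0.1.
Substitute: T_AC·(0.731354 + 0.842996·0.587785) = 0.1 → T_AC = 0.0815093 ≈ 0.08151 kN.
Then T_BC = 0.842996 × 0.0815093 = 0.06871 kN.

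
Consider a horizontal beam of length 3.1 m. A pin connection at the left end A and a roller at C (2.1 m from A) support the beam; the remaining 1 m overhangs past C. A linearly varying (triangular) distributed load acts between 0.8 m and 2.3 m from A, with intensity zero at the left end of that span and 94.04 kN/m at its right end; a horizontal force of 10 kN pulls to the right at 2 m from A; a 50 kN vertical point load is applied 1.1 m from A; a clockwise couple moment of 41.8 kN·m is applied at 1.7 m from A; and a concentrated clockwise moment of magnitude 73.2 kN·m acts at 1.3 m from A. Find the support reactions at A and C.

A_x = -10.00 kN, A_y = -20.88 kN, C_y = 141.4 kN

Resultant of the triangular load: ½ × 94.04 × 1.5 = 70.53 kN, acting at 1.8 m from A (one-third of the span from the peak).
Taking moments about A: C_y·2.1 − (½·94.04·1.5)·1.8 − 50·1.1 − 41.8 − 73.2 = 0 → C_y = 296.954/2.1 = 141.407 ≈ 141.4 kN.
ΣF_y = 0: A_y + 141.407 − ½·94.04·1.5 − 50 = 0 → A_y = -20.88 kN.
ΣF_x = 0: A_x + 10 = 0 → A_x = -10.00 kN.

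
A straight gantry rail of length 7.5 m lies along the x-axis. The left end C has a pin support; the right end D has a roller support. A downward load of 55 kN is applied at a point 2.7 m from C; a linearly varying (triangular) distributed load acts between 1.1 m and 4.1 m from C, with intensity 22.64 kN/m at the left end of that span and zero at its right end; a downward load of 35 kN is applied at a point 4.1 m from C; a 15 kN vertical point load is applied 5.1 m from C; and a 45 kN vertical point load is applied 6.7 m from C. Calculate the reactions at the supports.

Resultant of the triangular load: ½ × 22.64 × 3 = 33.96 kN, acting at 2.1 m from C (one-third of the span from the peak).
Taking moments about C: D_y·7.5 − 55·2.7 − (½·22.64·3)·2.1 − 35·4.1 − 15·5.1 − 45·6.7 = 0 → D_y = 741.316/7.5 = 98.8421 ≈ 98.84 kN.
ΣF_y = 0: C_y + 98.8421 − 55 − ½·22.64·3 − 35 − 15 − 45 = 0 → C_y = 85.12 kN.
ΣF_x = 0: no horizontal applied forces, so C_x = 0.

C_x = 0, C_y = 85.12 kN, D_y = 98.84 kN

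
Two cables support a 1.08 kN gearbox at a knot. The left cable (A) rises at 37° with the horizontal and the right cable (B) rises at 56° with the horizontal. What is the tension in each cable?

T_A = 0.6048 kN, T_B = 0.8637 kN

ΣF_x = 0: −T_A·cos37° + T_B·cos56° = 0 → T_B = 1.42819·T_A.
ΣF_y = 0: T_A·sin37° + T_B·sin56° = 1.08.
Substitute: T_A·(0.601815 + 1.42819·0.829038) = 1.08 → T_A = 0.604758 ≈ 0.6048 kN.
Then T_B = 1.42819 × 0.604758 = 0.8637 kN.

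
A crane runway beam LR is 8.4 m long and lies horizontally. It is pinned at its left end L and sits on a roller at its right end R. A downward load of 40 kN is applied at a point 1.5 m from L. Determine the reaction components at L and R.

Taking moments about L: R_y·8.4 − 40·1.5 = 0 → R_y = 60/8.4 = 7.14286 ≈ 7.143 kN.
ΣF_y = 0: L_y + 7.14286 − 40 = 0 → L_y = 32.86 kN.
ΣF_x = 0: no horizontal applied forces, so L_x = 0.

L_x = 0, L_y = 32.86 kN, R_y = 7.143 kN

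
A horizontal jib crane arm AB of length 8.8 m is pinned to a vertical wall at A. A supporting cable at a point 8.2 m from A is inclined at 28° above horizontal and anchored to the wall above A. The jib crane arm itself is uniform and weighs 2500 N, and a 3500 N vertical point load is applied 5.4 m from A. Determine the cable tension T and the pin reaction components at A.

ΣM about A: T·sin28°·8.2 − 2500·4.4 − 3500·5.4 = 0 → T = 29900/(8.2·0.469472) = 7766.9 ≈ 7767 N.
ΣF_x = 0: A_x − T·cos28° = 0 → A_x = 7766.9 × 0.882948 = 6858 N.
ΣF_y = 0: A_y + T·sin28° − 2500 − 3500 = 0 → A_y = 6000 − 7766.9 × 0.469472 = 2354 N.

T = 7767 N, A_x = 6858 N, A_y = 2354 N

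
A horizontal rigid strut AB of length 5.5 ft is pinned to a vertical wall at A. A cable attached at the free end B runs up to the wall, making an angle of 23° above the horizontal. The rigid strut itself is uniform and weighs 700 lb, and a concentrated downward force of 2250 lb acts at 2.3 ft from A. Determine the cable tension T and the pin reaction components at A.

ΣM about A: T·sin23°·5.5 − 700·2.75 − 2250·2.3 = 0 → T = 7100/(5.5·0.390731) = 3303.83 ≈ 3304 lb.
ΣF_x = 0: A_x − T·cos23° = 0 → A_x = 3303.83 × 0.920505 = 3041 lb.
ΣF_y = 0: A_y + T·sin23° − 700 − 2250 = 0 → A_y = 2950 − 3303.83 × 0.390731 = 1659 lb.

T = 3304 lb, A_x = 3041 lb, A_y = 1659 lb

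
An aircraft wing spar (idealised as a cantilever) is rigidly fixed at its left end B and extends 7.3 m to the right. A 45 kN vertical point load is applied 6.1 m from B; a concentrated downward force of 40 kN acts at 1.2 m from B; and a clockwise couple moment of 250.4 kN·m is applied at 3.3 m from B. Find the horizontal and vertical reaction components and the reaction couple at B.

ΣF_x = 0: B_x = 0.
ΣF_y = 0: B_y − 45 − 40 = 0 → B_y = 85.00 kN.
ΣM about B: M_B − 45·6.1 − 40·1.2 − 250.4 = 0 → M_B = 572.9 kN·m.

B_x = 0, B_y = 85.00 kN, M_B = 572.9 kN·m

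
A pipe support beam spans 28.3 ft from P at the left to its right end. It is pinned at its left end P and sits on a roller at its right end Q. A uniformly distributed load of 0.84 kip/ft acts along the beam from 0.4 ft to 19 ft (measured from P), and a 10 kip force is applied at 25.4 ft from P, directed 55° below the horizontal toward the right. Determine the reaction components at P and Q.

Resultant of the distributed load: 0.84 × 18.6 = 15.624 kip at 9.7 ft from P.
Taking moments about P: Q_y·28.3 − (0.84·18.6)·9.7 − 10·sin55°·25.4 = 0 → Q_y = 359.617/28.3 = 12.7073 ≈ 12.71 kip.
ΣF_y = 0: P_y + 12.7073 − 0.84·18.6 − 10·sin55° = 0 → P_y = 11.11 kip.
ΣF_x = 0: P_x + 10·cos55° = 0 → P_x = -5.736 kip.

P_x = -5.736 kip, P_y = 11.11 kip, Q_y = 12.71 kip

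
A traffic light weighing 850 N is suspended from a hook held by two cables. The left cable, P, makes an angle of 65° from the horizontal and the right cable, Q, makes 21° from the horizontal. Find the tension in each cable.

T_P = 795.5 N, T_Q = 360.1 N

ΣF_x = 0: −T_P·cos65° + T_Q·cos21° = 0 → T_Q = 0.452685·T_P.
ΣF_y = 0: T_P·sin65° + T_Q·sin21° = 850.
Substitute: T_P·(0.906308 + 0.452685·0.358368) = 850 → T_P = 795.481 ≈ 795.5 N.
Then T_Q = 0.452685 × 795.481 = 360.1 N.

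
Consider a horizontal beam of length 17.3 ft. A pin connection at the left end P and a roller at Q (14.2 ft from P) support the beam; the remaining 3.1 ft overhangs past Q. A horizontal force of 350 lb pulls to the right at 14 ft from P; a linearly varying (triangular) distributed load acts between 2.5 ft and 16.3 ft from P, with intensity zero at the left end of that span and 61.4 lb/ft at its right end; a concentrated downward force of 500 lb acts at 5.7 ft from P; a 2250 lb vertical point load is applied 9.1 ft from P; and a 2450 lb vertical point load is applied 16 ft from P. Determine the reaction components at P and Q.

P_x = -350.0 lb, P_y = 871.4 lb, Q_y = 4752 lb

Resultant of the triangular load: ½ × 61.4 × 13.8 = 423.66 lb, acting at 11.7 ft from P (one-third of the span from the peak).
Taking moments about P: Q_y·14.2 − (½·61.4·13.8)·11.7 − 500·5.7 − 2250·9.1 − 2450·16 = 0 → Q_y = 67481.822/14.2 = 4752.24 ≈ 4752 lb.
ΣF_y = 0: P_y + 4752.24 − ½·61.4·13.8 − 500 − 2250 − 2450 = 0 → P_y = 871.4 lb.
ΣF_x = 0: P_x + 350 = 0 → P_x = -350.0 lb.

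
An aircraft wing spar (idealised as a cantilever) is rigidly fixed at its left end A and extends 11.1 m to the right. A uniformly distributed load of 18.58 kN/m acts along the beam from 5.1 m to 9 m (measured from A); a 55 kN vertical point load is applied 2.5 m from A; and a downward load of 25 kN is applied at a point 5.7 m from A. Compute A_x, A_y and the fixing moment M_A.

Resultant of the distributed load: 18.58 × 3.9 = 72.462 kN at 7.05 m from A.
ΣF_x = 0: A_x = 0.
ΣF_y = 0: A_y − 18.58·3.9 − 55 − 25 = 0 → A_y = 152.5 kN.
ΣM about A: M_A − (18.58·3.9)·7.05 − 55·2.5 − 25·5.7 = 0 → M_A = 790.9 kN·m.

A_x = 0, A_y = 152.5 kN, M_A = 790.9 kN·m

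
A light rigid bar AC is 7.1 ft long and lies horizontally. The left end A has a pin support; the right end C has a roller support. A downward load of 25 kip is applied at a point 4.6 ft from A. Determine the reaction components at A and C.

A_x = 0, A_y = 8.803 kip, C_y = 16.20 kip

Taking moments about A: C_y·7.1 − 25·4.6 = 0 → C_y = 115/7.1 = 16.1972 ≈ 16.20 kip.
ΣF_y = 0: A_y + 16.1972 − 25 = 0 → A_y = 8.803 kip.
ΣF_x = 0: no horizontal applied forces, so A_x = 0.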